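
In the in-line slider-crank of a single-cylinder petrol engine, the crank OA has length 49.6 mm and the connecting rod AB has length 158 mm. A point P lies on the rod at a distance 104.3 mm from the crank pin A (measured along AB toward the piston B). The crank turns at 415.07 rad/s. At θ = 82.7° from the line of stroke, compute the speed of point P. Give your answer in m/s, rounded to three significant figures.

21.0

ω = 415.1 rad/s.  Crank-pin speed |V_A| = rω = 20.587 m/s, perpendicular to OA.
Rod angle: sinφ = −(r/L) sinθ ⇒ φ = -18.142°; ω_rod = −rω cosθ/√(L²−r²sin²θ) = -17.423 rad/s.
V_P = V_A + ω_rod × AP, with AP = 0.1043 m along the rod.
Components: V_Px = −rω sinθ − a·ω_rod·sinφ = -20.986 m/s;  V_Py = rω cosθ + a·ω_rod·cosφ = +0.88909 m/s.
|V_P| = √(V_Px² + V_Py²) = 21.005 m/s.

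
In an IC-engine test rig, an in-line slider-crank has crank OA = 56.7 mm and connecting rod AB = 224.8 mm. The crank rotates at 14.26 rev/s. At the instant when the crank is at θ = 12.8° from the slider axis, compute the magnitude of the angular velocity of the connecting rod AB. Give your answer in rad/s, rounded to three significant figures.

ω = 89.6 rad/s (converted from 14.26 rev/s).
The rod makes angle φ with the slider axis where L sinφ = r sinθ; differentiating, L cosφ·φ̇ = r ω cosθ.
L cosφ = √(L² − r² sin²θ) = 0.22445 m.
|ω_rod| = r ω |cosθ| / √(L² − r² sin²θ) = 0.0567·89.6·0.97515/0.22445 = 22.072 rad/s.

22.1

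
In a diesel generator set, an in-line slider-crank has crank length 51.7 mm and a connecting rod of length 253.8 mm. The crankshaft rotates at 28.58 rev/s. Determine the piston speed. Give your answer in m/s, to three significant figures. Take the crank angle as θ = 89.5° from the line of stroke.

ω = 2π·28.6 = 179.6 rad/s
For an in-line slider-crank, x = r cosθ + √(L² − r² sin²θ), so v = −rω sinθ·[1 + r cosθ/√(L² − r² sin²θ)].
With r = 0.0517 m, L = 0.2538 m, θ = 89.5°: √(L² − r² sin²θ) = 0.24848 m.
v = −0.0517·179.6·0.99996·[1 + 0.0517·0.00873/0.24848] = -9.3004 m/s.
|v| = 9.3004 m/s.

9.30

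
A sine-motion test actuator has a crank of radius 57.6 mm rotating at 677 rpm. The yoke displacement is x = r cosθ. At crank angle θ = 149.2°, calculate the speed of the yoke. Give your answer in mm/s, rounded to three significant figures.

ω = 70.9 rad/s (from 677 rpm).
x = r cosθ ⇒ ẋ = −rω sinθ.
|v| = rω|sinθ| = 0.0576·70.9·|sin 149.2°| = 2.091 m/s = 2091 mm/s.

2090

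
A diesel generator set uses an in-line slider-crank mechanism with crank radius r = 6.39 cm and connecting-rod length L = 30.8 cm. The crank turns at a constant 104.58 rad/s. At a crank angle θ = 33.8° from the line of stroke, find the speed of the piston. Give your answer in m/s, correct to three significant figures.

4.36

ω = 104.6 rad/s
For an in-line slider-crank, x = r cosθ + √(L² − r² sin²θ), so v = −rω sinθ·[1 + r cosθ/√(L² − r² sin²θ)].
With r = 0.0639 m, L = 0.308 m, θ = 33.8°: √(L² − r² sin²θ) = 0.30594 m.
v = −0.0639·104.6·0.55630·[1 + 0.0639·0.83098/0.30594] = -4.3628 m/s.
|v| = 4.3628 m/s.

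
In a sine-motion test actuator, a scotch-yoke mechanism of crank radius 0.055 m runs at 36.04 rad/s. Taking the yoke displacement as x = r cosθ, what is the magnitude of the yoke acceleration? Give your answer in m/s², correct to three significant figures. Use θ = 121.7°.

37.5

ω = 36.04 rad/s
x = r cosθ ⇒ ẍ = −rω² cosθ (ω constant).
|a| = rω²|cosθ| = 0.055·(36.04)²·|cos 121.7°| = 37.539 m/s².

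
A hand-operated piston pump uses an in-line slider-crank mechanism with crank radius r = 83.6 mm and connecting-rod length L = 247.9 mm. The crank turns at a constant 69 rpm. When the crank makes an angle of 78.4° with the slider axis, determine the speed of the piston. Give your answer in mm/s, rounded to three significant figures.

634

ω = 2π·69/60 = 7.226 rad/s
For an in-line slider-crank, x = r cosθ + √(L² − r² sin²θ), so v = −rω sinθ·[1 + r cosθ/√(L² − r² sin²θ)].
With r = 0.0836 m, L = 0.2479 m, θ = 78.4°: √(L² − r² sin²θ) = 0.23398 m.
v = −0.0836·7.226·0.97958·[1 + 0.0836·0.20108/0.23398] = -0.63424 m/s.
|v| = 0.63424 m/s = 634.24 mm/s.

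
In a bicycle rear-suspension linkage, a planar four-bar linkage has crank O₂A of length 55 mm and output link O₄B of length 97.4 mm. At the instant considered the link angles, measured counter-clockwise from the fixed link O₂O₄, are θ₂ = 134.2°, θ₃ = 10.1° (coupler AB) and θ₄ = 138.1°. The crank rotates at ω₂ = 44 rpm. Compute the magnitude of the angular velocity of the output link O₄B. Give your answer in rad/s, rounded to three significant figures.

2.73

ω₂ = 4.608 rad/s (from 44 rpm).
Differentiating the loop-closure r₂e^{iθ₂}+r₃e^{iθ₃}=r₁+r₄e^{iθ₄} gives r₂ω₂e^{iθ₂}+r₃ω₃e^{iθ₃}=r₄ω₄e^{iθ₄}.
Eliminating the other unknown: ω₄ = r₂ω₂ sin(θ₂−θ₃) / [r₄ sin(θ₄−θ₃)].
Numerator sine = +0.82806; denominator sine = +0.78801.
Result = 0.055·4.608·(+0.82806) / (0.0974·(+0.78801)) = +2.7341 rad/s; magnitude 2.7341 rad/s.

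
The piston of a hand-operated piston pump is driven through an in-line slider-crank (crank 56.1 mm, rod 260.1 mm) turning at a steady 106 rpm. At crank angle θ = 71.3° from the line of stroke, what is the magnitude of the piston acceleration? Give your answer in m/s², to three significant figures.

ω = 2π·106/60 = 11.1 rad/s
x(θ) = r cosθ + √(L² − r² sin²θ); with ω constant, a = ω²·d²x/dθ².
d²x/dθ² = −r cosθ − r²(cos2θ)/√u − r⁴ sin²2θ/(4u^{3/2}),  u = L² − r² sin²θ = 0.0648283 m².
Substituting r = 0.0561 m, L = 0.2601 m, θ = 71.3°: d²x/dθ² = -0.0082222 m.
a = ω²·d²x/dθ² = (11.1)²·(-0.0082222) = -1.0131 m/s²;  |a| = 1.0131 m/s².

1.01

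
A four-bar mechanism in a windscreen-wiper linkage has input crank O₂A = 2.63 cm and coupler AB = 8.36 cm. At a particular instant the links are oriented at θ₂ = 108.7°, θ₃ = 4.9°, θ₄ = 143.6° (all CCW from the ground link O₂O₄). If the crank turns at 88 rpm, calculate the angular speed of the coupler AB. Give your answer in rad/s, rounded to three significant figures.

ω₂ = 9.215 rad/s (from 88 rpm).
Differentiating the loop-closure r₂e^{iθ₂}+r₃e^{iθ₃}=r₁+r₄e^{iθ₄} gives r₂ω₂e^{iθ₂}+r₃ω₃e^{iθ₃}=r₄ω₄e^{iθ₄}.
Eliminating the other unknown: ω₃ = r₂ω₂ sin(θ₄−θ₂) / [r₃ sin(θ₃−θ₄)].
Numerator sine = +0.57215; denominator sine = -0.66000.
Result = 0.0263·9.215·(+0.57215) / (0.0836·(-0.66000)) = -2.5132 rad/s; magnitude 2.5132 rad/s.

2.51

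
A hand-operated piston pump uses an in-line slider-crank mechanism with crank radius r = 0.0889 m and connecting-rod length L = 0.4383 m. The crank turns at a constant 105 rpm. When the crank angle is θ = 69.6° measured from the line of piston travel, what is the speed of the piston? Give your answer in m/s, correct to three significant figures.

ω = 2π·105/60 = 11 rad/s
For an in-line slider-crank, x = r cosθ + √(L² − r² sin²θ), so v = −rω sinθ·[1 + r cosθ/√(L² − r² sin²θ)].
With r = 0.0889 m, L = 0.4383 m, θ = 69.6°: √(L² − r² sin²θ) = 0.43031 m.
v = −0.0889·11·0.93728·[1 + 0.0889·0.34857/0.43031] = -0.98218 m/s.
|v| = 0.98218 m/s.

0.982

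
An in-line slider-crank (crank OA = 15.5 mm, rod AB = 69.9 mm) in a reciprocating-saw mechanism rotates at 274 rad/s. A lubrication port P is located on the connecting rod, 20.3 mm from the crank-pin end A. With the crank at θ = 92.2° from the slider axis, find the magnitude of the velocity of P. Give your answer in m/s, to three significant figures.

ω = 274 rad/s.  Crank-pin speed |V_A| = rω = 4.247 m/s, perpendicular to OA.
Rod angle: sinφ = −(r/L) sinθ ⇒ φ = -12.802°; ω_rod = −rω cosθ/√(L²−r²sin²θ) = +2.3918 rad/s.
V_P = V_A + ω_rod × AP, with AP = 0.0203 m along the rod.
Components: V_Px = −rω sinθ − a·ω_rod·sinφ = -4.2331 m/s;  V_Py = rω cosθ + a·ω_rod·cosφ = -0.11569 m/s.
|V_P| = √(V_Px² + V_Py²) = 4.2347 m/s.

4.23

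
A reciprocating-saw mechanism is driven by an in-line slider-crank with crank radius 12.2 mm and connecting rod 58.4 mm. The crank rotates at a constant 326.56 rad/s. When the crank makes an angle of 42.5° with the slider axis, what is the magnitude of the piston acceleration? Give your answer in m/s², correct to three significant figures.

ω = 326.6 rad/s
x(θ) = r cosθ + √(L² − r² sin²θ); with ω constant, a = ω²·d²x/dθ².
d²x/dθ² = −r cosθ − r²(cos2θ)/√u − r⁴ sin²2θ/(4u^{3/2}),  u = L² − r² sin²θ = 0.00334263 m².
Substituting r = 0.0122 m, L = 0.0584 m, θ = 42.5°: d²x/dθ² = -0.0092476 m.
a = ω²·d²x/dθ² = (326.6)²·(-0.0092476) = -986.18 m/s²;  |a| = 986.18 m/s².

986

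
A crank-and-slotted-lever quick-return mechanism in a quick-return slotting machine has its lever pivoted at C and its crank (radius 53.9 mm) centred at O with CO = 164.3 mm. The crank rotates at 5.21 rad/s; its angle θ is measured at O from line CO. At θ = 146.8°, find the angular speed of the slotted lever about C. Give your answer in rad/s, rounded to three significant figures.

1.56

ω = 5.21 rad/s
Crank pin A relative to C: A = (d + r cosθ, r sinθ); lever angle φ = atan2(r sinθ, d + r cosθ).
Differentiating tanφ: φ̇ = rω(d cosθ + r)/(d² + r² + 2dr cosθ).
d² + r² + 2dr cosθ = |CA|² = 0.0150793 m²;  d cosθ + r = -0.08358 m.
|ω_lever| = |0.0539·5.21·-0.08358| / 0.0150793 = 1.5565 rad/s.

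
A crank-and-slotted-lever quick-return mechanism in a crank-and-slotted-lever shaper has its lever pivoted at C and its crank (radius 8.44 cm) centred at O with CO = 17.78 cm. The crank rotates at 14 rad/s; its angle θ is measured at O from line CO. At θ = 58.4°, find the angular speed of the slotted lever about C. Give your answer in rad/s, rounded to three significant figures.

3.85

ω = 14 rad/s
Crank pin A relative to C: A = (d + r cosθ, r sinθ); lever angle φ = atan2(r sinθ, d + r cosθ).
Differentiating tanφ: φ̇ = rω(d cosθ + r)/(d² + r² + 2dr cosθ).
d² + r² + 2dr cosθ = |CA|² = 0.0544624 m²;  d cosθ + r = +0.17756 m.
|ω_lever| = |0.0844·14·+0.17756| / 0.0544624 = 3.8524 rad/s.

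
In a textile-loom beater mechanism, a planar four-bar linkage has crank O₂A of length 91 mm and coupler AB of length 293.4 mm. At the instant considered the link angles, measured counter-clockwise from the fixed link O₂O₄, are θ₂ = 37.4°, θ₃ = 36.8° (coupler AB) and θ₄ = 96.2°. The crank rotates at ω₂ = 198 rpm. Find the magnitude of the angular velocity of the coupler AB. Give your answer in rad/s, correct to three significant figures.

ω₂ = 20.73 rad/s (from 198 rpm).
Differentiating the loop-closure r₂e^{iθ₂}+r₃e^{iθ₃}=r₁+r₄e^{iθ₄} gives r₂ω₂e^{iθ₂}+r₃ω₃e^{iθ₃}=r₄ω₄e^{iθ₄}.
Eliminating the other unknown: ω₃ = r₂ω₂ sin(θ₄−θ₂) / [r₃ sin(θ₃−θ₄)].
Numerator sine = +0.85536; denominator sine = -0.86074.
Result = 0.091·20.73·(+0.85536) / (0.2934·(-0.86074)) = -6.3908 rad/s; magnitude 6.3908 rad/s.

6.39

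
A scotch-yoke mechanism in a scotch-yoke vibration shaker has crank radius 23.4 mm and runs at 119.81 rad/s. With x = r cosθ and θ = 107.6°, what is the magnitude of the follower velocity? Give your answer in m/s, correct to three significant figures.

ω = 119.8 rad/s
x = r cosθ ⇒ ẋ = −rω sinθ.
|v| = rω|sinθ| = 0.0234·119.8·|sin 107.6°| = 2.6723 m/s.

2.67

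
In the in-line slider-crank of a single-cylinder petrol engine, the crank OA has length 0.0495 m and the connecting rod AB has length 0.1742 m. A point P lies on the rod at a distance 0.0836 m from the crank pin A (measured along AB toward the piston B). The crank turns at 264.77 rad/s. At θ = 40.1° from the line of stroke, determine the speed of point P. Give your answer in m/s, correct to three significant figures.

ω = 264.8 rad/s.  Crank-pin speed |V_A| = rω = 13.106 m/s, perpendicular to OA.
Rod angle: sinφ = −(r/L) sinθ ⇒ φ = -10.546°; ω_rod = −rω cosθ/√(L²−r²sin²θ) = -58.539 rad/s.
V_P = V_A + ω_rod × AP, with AP = 0.0836 m along the rod.
Components: V_Px = −rω sinθ − a·ω_rod·sinφ = -9.3377 m/s;  V_Py = rω cosθ + a·ω_rod·cosφ = +5.214 m/s.
|V_P| = √(V_Px² + V_Py²) = 10.695 m/s.

10.7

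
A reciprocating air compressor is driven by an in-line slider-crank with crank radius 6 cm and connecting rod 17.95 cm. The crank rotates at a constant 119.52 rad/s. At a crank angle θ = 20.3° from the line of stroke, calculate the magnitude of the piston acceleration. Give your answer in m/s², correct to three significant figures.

1030

ω = 119.5 rad/s
x(θ) = r cosθ + √(L² − r² sin²θ); with ω constant, a = ω²·d²x/dθ².
d²x/dθ² = −r cosθ − r²(cos2θ)/√u − r⁴ sin²2θ/(4u^{3/2}),  u = L² − r² sin²θ = 0.0317869 m².
Substituting r = 0.06 m, L = 0.1795 m, θ = 20.3°: d²x/dθ² = -0.071847 m.
a = ω²·d²x/dθ² = (119.5)²·(-0.071847) = -1026.3 m/s²;  |a| = 1026.3 m/s².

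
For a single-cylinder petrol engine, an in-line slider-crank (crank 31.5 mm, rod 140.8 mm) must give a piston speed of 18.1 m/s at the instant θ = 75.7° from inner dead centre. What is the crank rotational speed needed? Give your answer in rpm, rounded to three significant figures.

For an in-line slider-crank, |v_piston| = rω|sinθ|·[1 + r cosθ/√(L² − r² sin²θ)].
With r = 0.0315 m, L = 0.1408 m, θ = 75.7°: the bracketed kinematic factor |dx/dθ| = 0.032252 m.
ω = v/|dx/dθ| = 18.1/0.032252 = 561.21 rad/s.
N = 60ω/(2π) = 5359.1 rpm.

5360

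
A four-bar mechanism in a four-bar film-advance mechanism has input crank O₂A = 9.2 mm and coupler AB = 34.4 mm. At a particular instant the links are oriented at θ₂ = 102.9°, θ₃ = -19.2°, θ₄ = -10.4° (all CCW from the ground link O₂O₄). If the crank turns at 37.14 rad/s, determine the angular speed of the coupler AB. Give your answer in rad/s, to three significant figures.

59.6

ω₂ = 37.14 rad/s
Differentiating the loop-closure r₂e^{iθ₂}+r₃e^{iθ₃}=r₁+r₄e^{iθ₄} gives r₂ω₂e^{iθ₂}+r₃ω₃e^{iθ₃}=r₄ω₄e^{iθ₄}.
Eliminating the other unknown: ω₃ = r₂ω₂ sin(θ₄−θ₂) / [r₃ sin(θ₃−θ₄)].
Numerator sine = -0.91845; denominator sine = -0.15299.
Result = 0.0092·37.14·(-0.91845) / (0.0344·(-0.15299)) = +59.631 rad/s; magnitude 59.631 rad/s.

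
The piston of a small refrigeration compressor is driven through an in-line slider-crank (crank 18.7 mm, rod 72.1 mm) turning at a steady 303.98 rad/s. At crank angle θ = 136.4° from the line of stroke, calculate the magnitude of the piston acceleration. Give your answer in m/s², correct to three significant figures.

1220

ω = 304 rad/s
x(θ) = r cosθ + √(L² − r² sin²θ); with ω constant, a = ω²·d²x/dθ².
d²x/dθ² = −r cosθ − r²(cos2θ)/√u − r⁴ sin²2θ/(4u^{3/2}),  u = L² − r² sin²θ = 0.00503211 m².
Substituting r = 0.0187 m, L = 0.0721 m, θ = 136.4°: d²x/dθ² = +0.013216 m.
a = ω²·d²x/dθ² = (304)²·(+0.013216) = +1221.2 m/s²;  |a| = 1221.2 m/s².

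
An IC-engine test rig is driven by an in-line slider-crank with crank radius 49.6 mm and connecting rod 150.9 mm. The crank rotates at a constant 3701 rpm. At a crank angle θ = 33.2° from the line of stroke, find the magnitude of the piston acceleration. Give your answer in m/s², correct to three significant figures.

ω = 2π·3701/60 = 387.6 rad/s
x(θ) = r cosθ + √(L² − r² sin²θ); with ω constant, a = ω²·d²x/dθ².
d²x/dθ² = −r cosθ − r²(cos2θ)/√u − r⁴ sin²2θ/(4u^{3/2}),  u = L² − r² sin²θ = 0.0220332 m².
Substituting r = 0.0496 m, L = 0.1509 m, θ = 33.2°: d²x/dθ² = -0.048527 m.
a = ω²·d²x/dθ² = (387.6)²·(-0.048527) = -7289.2 m/s²;  |a| = 7289.2 m/s².

7290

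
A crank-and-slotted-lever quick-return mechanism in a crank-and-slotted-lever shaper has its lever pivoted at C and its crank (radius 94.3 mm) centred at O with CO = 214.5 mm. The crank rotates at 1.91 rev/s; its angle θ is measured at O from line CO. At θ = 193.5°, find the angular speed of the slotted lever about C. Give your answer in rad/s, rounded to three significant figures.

8.31

ω = 12 rad/s (from 1.91 rev/s).
Crank pin A relative to C: A = (d + r cosθ, r sinθ); lever angle φ = atan2(r sinθ, d + r cosθ).
Differentiating tanφ: φ̇ = rω(d cosθ + r)/(d² + r² + 2dr cosθ).
d² + r² + 2dr cosθ = |CA|² = 0.0155658 m²;  d cosθ + r = -0.11427 m.
|ω_lever| = |0.0943·12·-0.11427| / 0.0155658 = 8.308 rad/s.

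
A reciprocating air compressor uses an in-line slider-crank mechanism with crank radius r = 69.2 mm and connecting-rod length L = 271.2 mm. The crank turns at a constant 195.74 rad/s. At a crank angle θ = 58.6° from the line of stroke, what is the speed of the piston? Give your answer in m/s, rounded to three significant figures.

ω = 195.7 rad/s
For an in-line slider-crank, x = r cosθ + √(L² − r² sin²θ), so v = −rω sinθ·[1 + r cosθ/√(L² − r² sin²θ)].
With r = 0.0692 m, L = 0.2712 m, θ = 58.6°: √(L² − r² sin²θ) = 0.26469 m.
v = −0.0692·195.7·0.85355·[1 + 0.0692·0.52101/0.26469] = -13.136 m/s.
|v| = 13.136 m/s.

13.1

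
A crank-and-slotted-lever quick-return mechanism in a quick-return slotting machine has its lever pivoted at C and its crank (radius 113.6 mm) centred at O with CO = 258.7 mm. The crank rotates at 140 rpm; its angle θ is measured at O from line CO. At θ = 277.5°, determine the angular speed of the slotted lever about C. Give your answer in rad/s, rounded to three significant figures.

2.80

ω = 14.66 rad/s (from 140 rpm).
Crank pin A relative to C: A = (d + r cosθ, r sinθ); lever angle φ = atan2(r sinθ, d + r cosθ).
Differentiating tanφ: φ̇ = rω(d cosθ + r)/(d² + r² + 2dr cosθ).
d² + r² + 2dr cosθ = |CA|² = 0.0875025 m²;  d cosθ + r = +0.14737 m.
|ω_lever| = |0.1136·14.66·+0.14737| / 0.0875025 = 2.8049 rad/s.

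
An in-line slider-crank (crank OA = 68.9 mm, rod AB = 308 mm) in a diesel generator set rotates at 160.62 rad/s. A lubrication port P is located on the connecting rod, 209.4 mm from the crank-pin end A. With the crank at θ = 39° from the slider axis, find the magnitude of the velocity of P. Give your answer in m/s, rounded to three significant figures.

ω = 160.6 rad/s.  Crank-pin speed |V_A| = rω = 11.067 m/s, perpendicular to OA.
Rod angle: sinφ = −(r/L) sinθ ⇒ φ = -8.093°; ω_rod = −rω cosθ/√(L²−r²sin²θ) = -28.204 rad/s.
V_P = V_A + ω_rod × AP, with AP = 0.2094 m along the rod.
Components: V_Px = −rω sinθ − a·ω_rod·sinφ = -7.796 m/s;  V_Py = rω cosθ + a·ω_rod·cosφ = +2.7533 m/s.
|V_P| = √(V_Px² + V_Py²) = 8.2679 m/s.

8.27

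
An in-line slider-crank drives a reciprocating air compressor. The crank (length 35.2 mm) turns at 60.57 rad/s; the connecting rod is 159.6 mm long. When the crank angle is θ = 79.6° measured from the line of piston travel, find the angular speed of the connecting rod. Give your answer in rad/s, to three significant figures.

2.47

ω = 60.57 rad/s
The rod makes angle φ with the slider axis where L sinφ = r sinθ; differentiating, L cosφ·φ̇ = r ω cosθ.
L cosφ = √(L² − r² sin²θ) = 0.1558 m.
|ω_rod| = r ω |cosθ| / √(L² − r² sin²θ) = 0.0352·60.57·0.18052/0.1558 = 2.4703 rad/s.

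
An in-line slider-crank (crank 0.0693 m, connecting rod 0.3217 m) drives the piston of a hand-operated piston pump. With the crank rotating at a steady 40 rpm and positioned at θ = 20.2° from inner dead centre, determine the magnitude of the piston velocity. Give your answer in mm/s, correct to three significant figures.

121

ω = 2π·40/60 = 4.189 rad/s
For an in-line slider-crank, x = r cosθ + √(L² − r² sin²θ), so v = −rω sinθ·[1 + r cosθ/√(L² − r² sin²θ)].
With r = 0.0693 m, L = 0.3217 m, θ = 20.2°: √(L² − r² sin²θ) = 0.32081 m.
v = −0.0693·4.189·0.34530·[1 + 0.0693·0.93849/0.32081] = -0.12055 m/s.
|v| = 0.12055 m/s = 120.55 mm/s.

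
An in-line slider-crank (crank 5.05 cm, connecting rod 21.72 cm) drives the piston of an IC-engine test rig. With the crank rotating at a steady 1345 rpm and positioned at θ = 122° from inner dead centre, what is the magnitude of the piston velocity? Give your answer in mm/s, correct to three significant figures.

ω = 2π·1345/60 = 140.8 rad/s
For an in-line slider-crank, x = r cosθ + √(L² − r² sin²θ), so v = −rω sinθ·[1 + r cosθ/√(L² − r² sin²θ)].
With r = 0.0505 m, L = 0.2172 m, θ = 122°: √(L² − r² sin²θ) = 0.21294 m.
v = −0.0505·140.8·0.84805·[1 + 0.0505·-0.52992/0.21294] = -5.2739 m/s.
|v| = 5.2739 m/s = 5273.9 mm/s.

5270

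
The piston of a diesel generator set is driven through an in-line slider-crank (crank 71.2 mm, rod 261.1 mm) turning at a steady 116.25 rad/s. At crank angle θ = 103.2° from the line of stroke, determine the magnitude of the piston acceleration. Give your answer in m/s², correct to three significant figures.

ω = 116.2 rad/s
x(θ) = r cosθ + √(L² − r² sin²θ); with ω constant, a = ω²·d²x/dθ².
d²x/dθ² = −r cosθ − r²(cos2θ)/√u − r⁴ sin²2θ/(4u^{3/2}),  u = L² − r² sin²θ = 0.0633681 m².
Substituting r = 0.0712 m, L = 0.2611 m, θ = 103.2°: d²x/dθ² = +0.034217 m.
a = ω²·d²x/dθ² = (116.2)²·(+0.034217) = +462.41 m/s²;  |a| = 462.41 m/s².

462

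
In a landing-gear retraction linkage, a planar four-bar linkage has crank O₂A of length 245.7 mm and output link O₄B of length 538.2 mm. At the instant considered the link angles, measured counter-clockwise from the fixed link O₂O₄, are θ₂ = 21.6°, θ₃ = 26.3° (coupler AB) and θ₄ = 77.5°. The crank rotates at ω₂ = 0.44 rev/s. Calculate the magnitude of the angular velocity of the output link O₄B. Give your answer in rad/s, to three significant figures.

0.133

ω₂ = 2.765 rad/s (from 0.44 rev/s).
Differentiating the loop-closure r₂e^{iθ₂}+r₃e^{iθ₃}=r₁+r₄e^{iθ₄} gives r₂ω₂e^{iθ₂}+r₃ω₃e^{iθ₃}=r₄ω₄e^{iθ₄}.
Eliminating the other unknown: ω₄ = r₂ω₂ sin(θ₂−θ₃) / [r₄ sin(θ₄−θ₃)].
Numerator sine = -0.08194; denominator sine = +0.77934.
Result = 0.2457·2.765·(-0.08194) / (0.5382·(+0.77934)) = -0.1327 rad/s; magnitude 0.1327 rad/s.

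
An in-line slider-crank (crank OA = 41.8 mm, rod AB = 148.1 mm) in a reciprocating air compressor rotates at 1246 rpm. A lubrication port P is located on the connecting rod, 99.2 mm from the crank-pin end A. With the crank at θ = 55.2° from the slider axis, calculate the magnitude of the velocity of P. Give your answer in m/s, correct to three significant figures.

5.08

ω = 130.5 rad/s.  Crank-pin speed |V_A| = rω = 5.4541 m/s, perpendicular to OA.
Rod angle: sinφ = −(r/L) sinθ ⇒ φ = -13.401°; ω_rod = −rω cosθ/√(L²−r²sin²θ) = -21.606 rad/s.
V_P = V_A + ω_rod × AP, with AP = 0.0992 m along the rod.
Components: V_Px = −rω sinθ − a·ω_rod·sinφ = -4.9754 m/s;  V_Py = rω cosθ + a·ω_rod·cosφ = +1.0278 m/s.
|V_P| = √(V_Px² + V_Py²) = 5.0804 m/s.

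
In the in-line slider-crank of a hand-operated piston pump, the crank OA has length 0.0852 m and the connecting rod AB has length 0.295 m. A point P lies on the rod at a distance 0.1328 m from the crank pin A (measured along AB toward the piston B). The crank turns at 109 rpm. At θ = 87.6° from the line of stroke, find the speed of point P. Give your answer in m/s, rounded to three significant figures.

ω = 11.41 rad/s.  Crank-pin speed |V_A| = rω = 0.97251 m/s, perpendicular to OA.
Rod angle: sinφ = −(r/L) sinθ ⇒ φ = -16.772°; ω_rod = −rω cosθ/√(L²−r²sin²θ) = -0.14418 rad/s.
V_P = V_A + ω_rod × AP, with AP = 0.1328 m along the rod.
Components: V_Px = −rω sinθ − a·ω_rod·sinφ = -0.97718 m/s;  V_Py = rω cosθ + a·ω_rod·cosφ = +0.022392 m/s.
|V_P| = √(V_Px² + V_Py²) = 0.97744 m/s.

0.977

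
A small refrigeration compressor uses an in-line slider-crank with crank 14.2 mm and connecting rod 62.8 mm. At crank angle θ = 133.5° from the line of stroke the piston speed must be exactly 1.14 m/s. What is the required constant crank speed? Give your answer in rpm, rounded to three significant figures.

For an in-line slider-crank, |v_piston| = rω|sinθ|·[1 + r cosθ/√(L² − r² sin²θ)].
With r = 0.0142 m, L = 0.0628 m, θ = 133.5°: the bracketed kinematic factor |dx/dθ| = 0.0086751 m.
ω = v/|dx/dθ| = 1.14/0.0086751 = 131.41 rad/s.
N = 60ω/(2π) = 1254.9 rpm.

1250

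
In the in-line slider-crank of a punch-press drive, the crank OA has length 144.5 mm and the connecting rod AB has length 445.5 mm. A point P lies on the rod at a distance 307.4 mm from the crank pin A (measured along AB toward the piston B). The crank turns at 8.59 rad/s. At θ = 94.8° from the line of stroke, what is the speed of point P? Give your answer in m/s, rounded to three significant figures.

ω = 8.59 rad/s.  Crank-pin speed |V_A| = rω = 1.2413 m/s, perpendicular to OA.
Rod angle: sinφ = −(r/L) sinθ ⇒ φ = -18.858°; ω_rod = −rω cosθ/√(L²−r²sin²θ) = +0.24637 rad/s.
V_P = V_A + ω_rod × AP, with AP = 0.3074 m along the rod.
Components: V_Px = −rω sinθ − a·ω_rod·sinφ = -1.2124 m/s;  V_Py = rω cosθ + a·ω_rod·cosφ = -0.032197 m/s.
|V_P| = √(V_Px² + V_Py²) = 1.2129 m/s.

1.21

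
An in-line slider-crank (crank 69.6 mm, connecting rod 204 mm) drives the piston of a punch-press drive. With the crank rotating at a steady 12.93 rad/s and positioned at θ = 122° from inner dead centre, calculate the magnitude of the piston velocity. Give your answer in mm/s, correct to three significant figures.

619

ω = 12.93 rad/s
For an in-line slider-crank, x = r cosθ + √(L² − r² sin²θ), so v = −rω sinθ·[1 + r cosθ/√(L² − r² sin²θ)].
With r = 0.0696 m, L = 0.204 m, θ = 122°: √(L² − r² sin²θ) = 0.19527 m.
v = −0.0696·12.93·0.84805·[1 + 0.0696·-0.52992/0.19527] = -0.61904 m/s.
|v| = 0.61904 m/s = 619.04 mm/s.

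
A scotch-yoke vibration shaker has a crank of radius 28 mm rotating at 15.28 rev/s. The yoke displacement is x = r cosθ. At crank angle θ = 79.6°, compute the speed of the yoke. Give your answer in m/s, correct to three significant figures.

ω = 96.01 rad/s (from 15.28 rev/s).
x = r cosθ ⇒ ẋ = −rω sinθ.
|v| = rω|sinθ| = 0.028·96.01·|sin 79.6°| = 2.644 m/s.

2.64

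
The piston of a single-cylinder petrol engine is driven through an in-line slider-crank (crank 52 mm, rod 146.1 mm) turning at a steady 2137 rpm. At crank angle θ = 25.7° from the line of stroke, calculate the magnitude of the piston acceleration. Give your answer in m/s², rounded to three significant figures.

2950

ω = 2π·2137/60 = 223.8 rad/s
x(θ) = r cosθ + √(L² − r² sin²θ); with ω constant, a = ω²·d²x/dθ².
d²x/dθ² = −r cosθ − r²(cos2θ)/√u − r⁴ sin²2θ/(4u^{3/2}),  u = L² − r² sin²θ = 0.0208367 m².
Substituting r = 0.052 m, L = 0.1461 m, θ = 25.7°: d²x/dθ² = -0.058914 m.
a = ω²·d²x/dθ² = (223.8)²·(-0.058914) = -2950.4 m/s²;  |a| = 2950.4 m/s².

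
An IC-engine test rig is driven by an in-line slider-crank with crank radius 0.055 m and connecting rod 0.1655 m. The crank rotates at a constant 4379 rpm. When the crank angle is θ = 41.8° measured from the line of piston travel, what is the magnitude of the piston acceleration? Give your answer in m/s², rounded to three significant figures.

ω = 2π·4379/60 = 458.6 rad/s
x(θ) = r cosθ + √(L² − r² sin²θ); with ω constant, a = ω²·d²x/dθ².
d²x/dθ² = −r cosθ − r²(cos2θ)/√u − r⁴ sin²2θ/(4u^{3/2}),  u = L² − r² sin²θ = 0.0260463 m².
Substituting r = 0.055 m, L = 0.1655 m, θ = 41.8°: d²x/dθ² = -0.043628 m.
a = ω²·d²x/dθ² = (458.6)²·(-0.043628) = -9174.3 m/s²;  |a| = 9174.3 m/s².

9170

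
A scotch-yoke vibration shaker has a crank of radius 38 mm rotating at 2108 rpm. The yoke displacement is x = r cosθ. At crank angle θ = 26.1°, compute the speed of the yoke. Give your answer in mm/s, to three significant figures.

ω = 220.7 rad/s (from 2108 rpm).
x = r cosθ ⇒ ẋ = −rω sinθ.
|v| = rω|sinθ| = 0.038·220.7·|sin 26.1°| = 3.6904 m/s = 3690.4 mm/s.

3690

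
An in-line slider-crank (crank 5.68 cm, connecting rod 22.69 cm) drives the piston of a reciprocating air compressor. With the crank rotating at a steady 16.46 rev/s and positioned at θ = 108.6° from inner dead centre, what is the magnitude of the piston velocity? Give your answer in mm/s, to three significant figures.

5110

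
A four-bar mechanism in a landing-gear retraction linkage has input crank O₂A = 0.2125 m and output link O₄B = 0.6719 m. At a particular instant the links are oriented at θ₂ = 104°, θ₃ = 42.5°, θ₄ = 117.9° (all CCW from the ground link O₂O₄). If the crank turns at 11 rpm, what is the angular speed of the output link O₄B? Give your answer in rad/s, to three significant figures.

0.331

ω₂ = 1.152 rad/s (from 11 rpm).
Differentiating the loop-closure r₂e^{iθ₂}+r₃e^{iθ₃}=r₁+r₄e^{iθ₄} gives r₂ω₂e^{iθ₂}+r₃ω₃e^{iθ₃}=r₄ω₄e^{iθ₄}.
Eliminating the other unknown: ω₄ = r₂ω₂ sin(θ₂−θ₃) / [r₄ sin(θ₄−θ₃)].
Numerator sine = +0.87882; denominator sine = +0.96771.
Result = 0.2125·1.152·(+0.87882) / (0.6719·(+0.96771)) = +0.33085 rad/s; magnitude 0.33085 rad/s.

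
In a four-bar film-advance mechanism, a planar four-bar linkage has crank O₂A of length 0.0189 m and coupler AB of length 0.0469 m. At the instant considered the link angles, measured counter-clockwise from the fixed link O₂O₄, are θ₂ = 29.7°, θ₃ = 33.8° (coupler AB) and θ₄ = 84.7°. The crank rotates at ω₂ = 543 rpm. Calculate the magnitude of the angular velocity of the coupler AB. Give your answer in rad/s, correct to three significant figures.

24.2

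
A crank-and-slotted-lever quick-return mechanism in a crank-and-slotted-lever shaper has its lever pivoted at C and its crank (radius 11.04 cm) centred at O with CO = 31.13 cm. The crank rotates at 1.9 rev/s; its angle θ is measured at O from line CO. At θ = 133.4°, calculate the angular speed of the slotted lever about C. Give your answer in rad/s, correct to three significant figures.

ω = 11.94 rad/s (from 1.9 rev/s).
Crank pin A relative to C: A = (d + r cosθ, r sinθ); lever angle φ = atan2(r sinθ, d + r cosθ).
Differentiating tanφ: φ̇ = rω(d cosθ + r)/(d² + r² + 2dr cosθ).
d² + r² + 2dr cosθ = |CA|² = 0.0618689 m²;  d cosθ + r = -0.10349 m.
|ω_lever| = |0.1104·11.94·-0.10349| / 0.0618689 = 2.2046 rad/s.

2.20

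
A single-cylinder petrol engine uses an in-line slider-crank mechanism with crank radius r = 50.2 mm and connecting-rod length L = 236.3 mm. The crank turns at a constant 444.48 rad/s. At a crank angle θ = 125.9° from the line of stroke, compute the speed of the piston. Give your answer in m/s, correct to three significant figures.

ω = 444.5 rad/s
For an in-line slider-crank, x = r cosθ + √(L² − r² sin²θ), so v = −rω sinθ·[1 + r cosθ/√(L² − r² sin²θ)].
With r = 0.0502 m, L = 0.2363 m, θ = 125.9°: √(L² − r² sin²θ) = 0.23277 m.
v = −0.0502·444.5·0.81004·[1 + 0.0502·-0.58637/0.23277] = -15.789 m/s.
|v| = 15.789 m/s.

15.8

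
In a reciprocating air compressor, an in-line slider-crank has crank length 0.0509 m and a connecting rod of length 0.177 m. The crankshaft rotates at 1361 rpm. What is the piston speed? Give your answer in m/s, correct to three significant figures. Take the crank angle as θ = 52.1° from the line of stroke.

ω = 2π·1361/60 = 142.5 rad/s
For an in-line slider-crank, x = r cosθ + √(L² − r² sin²θ), so v = −rω sinθ·[1 + r cosθ/√(L² − r² sin²θ)].
With r = 0.0509 m, L = 0.177 m, θ = 52.1°: √(L² − r² sin²θ) = 0.17238 m.
v = −0.0509·142.5·0.78908·[1 + 0.0509·0.61429/0.17238] = -6.7627 m/s.
|v| = 6.7627 m/s.

6.76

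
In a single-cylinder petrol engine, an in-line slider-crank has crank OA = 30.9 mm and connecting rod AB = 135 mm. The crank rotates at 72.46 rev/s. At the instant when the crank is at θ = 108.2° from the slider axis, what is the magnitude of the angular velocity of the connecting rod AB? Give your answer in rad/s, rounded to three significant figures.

33.3

ω = 455.3 rad/s (converted from 72.46 rev/s).
The rod makes angle φ with the slider axis where L sinφ = r sinθ; differentiating, L cosφ·φ̇ = r ω cosθ.
L cosφ = √(L² − r² sin²θ) = 0.13177 m.
|ω_rod| = r ω |cosθ| / √(L² − r² sin²θ) = 0.0309·455.3·0.31233/0.13177 = 33.346 rad/s.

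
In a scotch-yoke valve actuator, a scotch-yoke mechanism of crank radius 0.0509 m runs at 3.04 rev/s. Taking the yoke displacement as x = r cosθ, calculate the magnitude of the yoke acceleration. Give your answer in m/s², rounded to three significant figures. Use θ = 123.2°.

10.2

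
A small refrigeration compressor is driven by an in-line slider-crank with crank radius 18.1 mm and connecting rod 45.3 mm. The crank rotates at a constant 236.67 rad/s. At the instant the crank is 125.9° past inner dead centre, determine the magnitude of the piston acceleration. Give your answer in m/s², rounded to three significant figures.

711

ω = 236.7 rad/s
x(θ) = r cosθ + √(L² − r² sin²θ); with ω constant, a = ω²·d²x/dθ².
d²x/dθ² = −r cosθ − r²(cos2θ)/√u − r⁴ sin²2θ/(4u^{3/2}),  u = L² − r² sin²θ = 0.00183712 m².
Substituting r = 0.0181 m, L = 0.0453 m, θ = 125.9°: d²x/dθ² = +0.012693 m.
a = ω²·d²x/dθ² = (236.7)²·(+0.012693) = +710.98 m/s²;  |a| = 710.98 m/s².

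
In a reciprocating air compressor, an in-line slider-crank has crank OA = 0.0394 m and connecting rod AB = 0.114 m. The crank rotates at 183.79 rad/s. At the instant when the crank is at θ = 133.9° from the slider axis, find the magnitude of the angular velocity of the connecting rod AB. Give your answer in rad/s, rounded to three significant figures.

45.5

ω = 183.8 rad/s
The rod makes angle φ with the slider axis where L sinφ = r sinθ; differentiating, L cosφ·φ̇ = r ω cosθ.
L cosφ = √(L² − r² sin²θ) = 0.11041 m.
|ω_rod| = r ω |cosθ| / √(L² − r² sin²θ) = 0.0394·183.8·0.69340/0.11041 = 45.478 rad/s.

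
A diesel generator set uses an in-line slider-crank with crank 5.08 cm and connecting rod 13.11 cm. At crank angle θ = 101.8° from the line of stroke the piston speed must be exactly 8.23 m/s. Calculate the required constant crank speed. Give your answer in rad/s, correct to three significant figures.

181

For an in-line slider-crank, |v_piston| = rω|sinθ|·[1 + r cosθ/√(L² − r² sin²θ)].
With r = 0.0508 m, L = 0.1311 m, θ = 101.8°: the bracketed kinematic factor |dx/dθ| = 0.045468 m.
ω = v/|dx/dθ| = 8.23/0.045468 = 181.01 rad/s.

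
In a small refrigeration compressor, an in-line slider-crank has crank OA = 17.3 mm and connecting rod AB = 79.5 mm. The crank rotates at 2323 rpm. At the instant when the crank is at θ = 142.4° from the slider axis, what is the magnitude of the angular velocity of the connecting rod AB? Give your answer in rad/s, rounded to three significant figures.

ω = 243.3 rad/s (converted from 2323 rpm).
The rod makes angle φ with the slider axis where L sinφ = r sinθ; differentiating, L cosφ·φ̇ = r ω cosθ.
L cosφ = √(L² − r² sin²θ) = 0.078796 m.
|ω_rod| = r ω |cosθ| / √(L² − r² sin²θ) = 0.0173·243.3·0.79229/0.078796 = 42.316 rad/s.

42.3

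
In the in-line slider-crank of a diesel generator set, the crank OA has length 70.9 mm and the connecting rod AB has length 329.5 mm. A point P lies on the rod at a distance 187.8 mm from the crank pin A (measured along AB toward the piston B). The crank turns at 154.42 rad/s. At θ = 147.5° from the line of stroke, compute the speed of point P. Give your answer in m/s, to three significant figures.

6.60

ω = 154.4 rad/s.  Crank-pin speed |V_A| = rω = 10.948 m/s, perpendicular to OA.
Rod angle: sinφ = −(r/L) sinθ ⇒ φ = -6.639°; ω_rod = −rω cosθ/√(L²−r²sin²θ) = +28.213 rad/s.
V_P = V_A + ω_rod × AP, with AP = 0.1878 m along the rod.
Components: V_Px = −rω sinθ − a·ω_rod·sinφ = -5.27 m/s;  V_Py = rω cosθ + a·ω_rod·cosφ = -3.9709 m/s.
|V_P| = √(V_Px² + V_Py²) = 6.5986 m/s.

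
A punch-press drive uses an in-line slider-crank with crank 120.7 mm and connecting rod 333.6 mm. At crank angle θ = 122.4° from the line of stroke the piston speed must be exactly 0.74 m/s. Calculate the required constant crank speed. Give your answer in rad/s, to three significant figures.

For an in-line slider-crank, |v_piston| = rω|sinθ|·[1 + r cosθ/√(L² − r² sin²θ)].
With r = 0.1207 m, L = 0.3336 m, θ = 122.4°: the bracketed kinematic factor |dx/dθ| = 0.081161 m.
ω = v/|dx/dθ| = 0.74/0.081161 = 9.1176 rad/s.

9.12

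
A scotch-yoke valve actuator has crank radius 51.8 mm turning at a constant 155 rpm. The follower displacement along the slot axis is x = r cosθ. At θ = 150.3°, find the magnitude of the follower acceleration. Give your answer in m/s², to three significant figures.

ω = 16.23 rad/s (from 155 rpm).
x = r cosθ ⇒ ẍ = −rω² cosθ (ω constant).
|a| = rω²|cosθ| = 0.0518·(16.23)²·|cos 150.3°| = 11.855 m/s².

11.9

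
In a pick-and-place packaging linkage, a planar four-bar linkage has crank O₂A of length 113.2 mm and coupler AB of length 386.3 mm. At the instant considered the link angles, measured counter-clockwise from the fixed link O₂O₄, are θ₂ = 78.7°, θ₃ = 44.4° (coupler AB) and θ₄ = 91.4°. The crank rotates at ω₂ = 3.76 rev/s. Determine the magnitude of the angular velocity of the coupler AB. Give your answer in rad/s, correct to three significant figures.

2.08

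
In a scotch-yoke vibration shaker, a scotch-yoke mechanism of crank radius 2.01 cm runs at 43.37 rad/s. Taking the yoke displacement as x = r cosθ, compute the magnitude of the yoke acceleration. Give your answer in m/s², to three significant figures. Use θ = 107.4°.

ω = 43.37 rad/s
x = r cosθ ⇒ ẍ = −rω² cosθ (ω constant).
|a| = rω²|cosθ| = 0.0201·(43.37)²·|cos 107.4°| = 11.306 m/s².

11.3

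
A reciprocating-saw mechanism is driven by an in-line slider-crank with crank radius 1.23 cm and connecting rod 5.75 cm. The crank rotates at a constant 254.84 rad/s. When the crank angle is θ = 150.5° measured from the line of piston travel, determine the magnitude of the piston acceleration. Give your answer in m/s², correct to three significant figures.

ω = 254.8 rad/s
x(θ) = r cosθ + √(L² − r² sin²θ); with ω constant, a = ω²·d²x/dθ².
d²x/dθ² = −r cosθ − r²(cos2θ)/√u − r⁴ sin²2θ/(4u^{3/2}),  u = L² − r² sin²θ = 0.00326957 m².
Substituting r = 0.0123 m, L = 0.0575 m, θ = 150.5°: d²x/dθ² = +0.0093202 m.
a = ω²·d²x/dθ² = (254.8)²·(+0.0093202) = +605.28 m/s²;  |a| = 605.28 m/s².

605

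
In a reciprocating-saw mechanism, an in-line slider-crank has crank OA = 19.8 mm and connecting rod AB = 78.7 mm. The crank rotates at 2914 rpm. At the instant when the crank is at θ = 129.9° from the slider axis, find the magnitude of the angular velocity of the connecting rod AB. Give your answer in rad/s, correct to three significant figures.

ω = 305.2 rad/s (converted from 2914 rpm).
The rod makes angle φ with the slider axis where L sinφ = r sinθ; differentiating, L cosφ·φ̇ = r ω cosθ.
L cosφ = √(L² − r² sin²θ) = 0.07722 m.
|ω_rod| = r ω |cosθ| / √(L² − r² sin²θ) = 0.0198·305.2·0.64145/0.07722 = 50.19 rad/s.

50.2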